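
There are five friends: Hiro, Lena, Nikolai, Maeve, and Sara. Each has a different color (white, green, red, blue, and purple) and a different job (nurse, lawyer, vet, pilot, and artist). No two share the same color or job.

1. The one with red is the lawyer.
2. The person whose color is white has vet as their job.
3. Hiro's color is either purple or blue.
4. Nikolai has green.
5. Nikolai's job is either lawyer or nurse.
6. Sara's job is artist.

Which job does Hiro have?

pilot

With clues 1–3, lawyer and vet are impossible for Hiro's job.
With clues 1–5, nurse is impossible for Hiro's job.
With clues 1–6, artist is impossible for Hiro's job.
That leaves pilot.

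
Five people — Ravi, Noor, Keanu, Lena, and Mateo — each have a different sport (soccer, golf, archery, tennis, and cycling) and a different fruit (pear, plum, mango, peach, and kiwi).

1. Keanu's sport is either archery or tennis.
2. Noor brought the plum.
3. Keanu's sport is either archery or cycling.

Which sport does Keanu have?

archery

Clue 1 rules out cycling, golf, and soccer for Keanu's sport.
With clues 1–3, tennis is impossible for Keanu's sport.
That leaves archery.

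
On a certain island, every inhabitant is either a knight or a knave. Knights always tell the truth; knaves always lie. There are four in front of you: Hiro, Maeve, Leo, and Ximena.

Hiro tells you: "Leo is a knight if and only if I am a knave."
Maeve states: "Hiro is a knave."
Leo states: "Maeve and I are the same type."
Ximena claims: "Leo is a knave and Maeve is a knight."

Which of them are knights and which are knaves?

Consider Hiro. Suppose Hiro is a knight.
Then no assignment of the remaining roles makes every statement match its speaker's type — contradiction.
So Hiro is a knave.
With that fixed, Maeve's statement is true, so Maeve is a knight.
Consider Leo. Suppose Leo is a knight.
Then Hiro's statement comes out true, contradicting Hiro being a knave.
So Leo is a knave.
With that fixed, Ximena's statement is true, so Ximena is a knight.

Hiro: knave, Maeve: knight, Leo: knave, Ximena: knight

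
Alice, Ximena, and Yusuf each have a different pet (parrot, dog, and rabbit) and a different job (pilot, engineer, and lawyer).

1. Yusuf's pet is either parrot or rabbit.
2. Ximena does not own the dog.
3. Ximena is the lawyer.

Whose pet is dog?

Clue 1 rules out Yusuf for the one with pet dog.
With clues 1–2, Ximena is impossible for the one with pet dog.
That leaves Alice.

Alice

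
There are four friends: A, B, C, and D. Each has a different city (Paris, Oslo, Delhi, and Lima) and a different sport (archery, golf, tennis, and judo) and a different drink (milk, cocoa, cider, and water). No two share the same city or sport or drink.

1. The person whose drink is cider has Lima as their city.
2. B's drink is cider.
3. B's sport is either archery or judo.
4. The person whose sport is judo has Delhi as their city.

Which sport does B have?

With clues 1–3, golf and tennis are impossible for B's sport.
With clues 1–4, judo is impossible for B's sport.
That leaves archery.

archery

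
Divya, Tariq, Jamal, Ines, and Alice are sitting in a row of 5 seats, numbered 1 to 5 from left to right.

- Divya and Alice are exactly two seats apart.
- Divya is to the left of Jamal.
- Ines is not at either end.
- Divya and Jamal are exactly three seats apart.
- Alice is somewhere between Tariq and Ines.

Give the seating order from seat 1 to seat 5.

From clues 1–2: Divya is in {1,2,3,4}.
From clues 1–3: Jamal is in {2,4,5}.
From clues 1–4: Divya is in {1,2}.
From clues 1–5: Divya → seat 1, Ines → seat 2, Alice → seat 3, Jamal → seat 4, Tariq → seat 5.

Divya, Ines, Alice, Jamal, Tariq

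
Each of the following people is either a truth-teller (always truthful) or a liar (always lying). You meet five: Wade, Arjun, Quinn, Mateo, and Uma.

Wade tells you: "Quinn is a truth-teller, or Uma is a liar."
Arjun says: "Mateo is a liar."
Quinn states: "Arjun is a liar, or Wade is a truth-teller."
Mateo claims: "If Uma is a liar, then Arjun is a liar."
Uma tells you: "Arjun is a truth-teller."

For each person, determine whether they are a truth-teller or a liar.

Wade: truth-teller, Arjun: liar, Quinn: truth-teller, Mateo: truth-teller, Uma: liar

Consider Wade. Suppose Wade is a liar.
Then no assignment of the remaining roles makes every statement match its speaker's type — contradiction.
So Wade is a truth-teller.
With that fixed, Quinn's statement is true, so Quinn is a truth-teller.
Consider Arjun. Suppose Arjun is a truth-teller.
Then no assignment of the remaining roles makes every statement match its speaker's type — contradiction.
So Arjun is a liar.
With that fixed, Mateo's statement is true, so Mateo is a truth-teller.
With that fixed, Uma's statement is false, so Uma is a liar.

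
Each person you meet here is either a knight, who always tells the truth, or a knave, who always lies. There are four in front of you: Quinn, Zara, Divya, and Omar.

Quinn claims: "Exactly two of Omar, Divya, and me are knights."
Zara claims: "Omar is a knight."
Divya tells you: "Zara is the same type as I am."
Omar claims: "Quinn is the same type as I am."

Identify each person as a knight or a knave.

Quinn: knight, Zara: knight, Divya: knave, Omar: knight

Consider Quinn. Suppose Quinn is a knave.
Then whichever role Omar has, Omar's statement has the wrong truth value — contradiction.
So Quinn is a knight.
Consider Zara. Suppose Zara is a knave.
Then whichever role Divya has, Divya's statement has the wrong truth value — contradiction.
So Zara is a knight.
Consider Divya. Suppose Divya is a knight.
Then no assignment of the remaining roles makes every statement match its speaker's type — contradiction.
So Divya is a knave.
Consider Omar. Suppose Omar is a knave.
Then Quinn's statement comes out false, contradicting Quinn being a knight.
So Omar is a knight.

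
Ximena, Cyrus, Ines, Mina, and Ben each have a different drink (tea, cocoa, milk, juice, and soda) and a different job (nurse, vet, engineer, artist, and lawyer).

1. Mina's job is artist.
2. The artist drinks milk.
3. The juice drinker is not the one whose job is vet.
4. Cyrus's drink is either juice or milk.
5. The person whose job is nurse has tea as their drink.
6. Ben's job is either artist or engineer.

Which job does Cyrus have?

Clue 1 rules out artist for Cyrus's job.
With clues 1–4, vet is impossible for Cyrus's job.
With clues 1–5, nurse is impossible for Cyrus's job.
With clues 1–6, engineer is impossible for Cyrus's job.
That leaves lawyer.

lawyer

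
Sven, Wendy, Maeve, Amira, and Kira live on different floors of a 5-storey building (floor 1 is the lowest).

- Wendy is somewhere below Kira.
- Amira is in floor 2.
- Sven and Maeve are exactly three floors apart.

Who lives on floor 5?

Kira

With clue 1, Wendy is ruled out for floor 5.
With clues 1–2, Amira is ruled out for floor 5.
With clues 1–3, Maeve and Sven are ruled out for floor 5.
So floor 5 is Kira.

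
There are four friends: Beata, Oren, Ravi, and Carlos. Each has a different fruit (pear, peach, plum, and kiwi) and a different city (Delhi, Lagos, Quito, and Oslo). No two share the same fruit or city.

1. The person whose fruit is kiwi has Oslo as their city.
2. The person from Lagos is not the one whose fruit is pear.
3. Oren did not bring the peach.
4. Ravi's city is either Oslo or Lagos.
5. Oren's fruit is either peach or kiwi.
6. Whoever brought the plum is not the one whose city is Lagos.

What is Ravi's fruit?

peach

With clues 1–4, pear is impossible for Ravi's fruit.
With clues 1–5, kiwi is impossible for Ravi's fruit.
With clues 1–6, plum is impossible for Ravi's fruit.
That leaves peach.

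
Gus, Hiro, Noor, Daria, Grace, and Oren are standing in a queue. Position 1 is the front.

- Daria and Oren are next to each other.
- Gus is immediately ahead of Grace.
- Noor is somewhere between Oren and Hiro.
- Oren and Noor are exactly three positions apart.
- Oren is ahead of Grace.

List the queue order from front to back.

Daria, Oren, Gus, Grace, Noor, Hiro

From clues 1–2: Gus is in {1,2,3,4,5}.
From clues 1–3: Hiro is in {1,3,4,6}.
From clues 1–4: Gus → position 3, Grace → position 4.
From clues 1–5: Daria → position 1, Oren → position 2, Noor → position 5, Hiro → position 6.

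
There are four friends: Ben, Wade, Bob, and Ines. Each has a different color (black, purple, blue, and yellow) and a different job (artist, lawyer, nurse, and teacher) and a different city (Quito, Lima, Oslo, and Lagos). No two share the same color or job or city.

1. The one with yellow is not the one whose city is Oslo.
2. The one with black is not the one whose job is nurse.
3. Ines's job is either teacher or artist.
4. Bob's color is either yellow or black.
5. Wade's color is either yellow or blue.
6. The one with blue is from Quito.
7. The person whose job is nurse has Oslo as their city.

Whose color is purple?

Ben

With clues 1–4, Bob is impossible for the one with color purple.
With clues 1–5, Wade is impossible for the one with color purple.
With clues 1–7, Ines is impossible for the one with color purple.
That leaves Ben.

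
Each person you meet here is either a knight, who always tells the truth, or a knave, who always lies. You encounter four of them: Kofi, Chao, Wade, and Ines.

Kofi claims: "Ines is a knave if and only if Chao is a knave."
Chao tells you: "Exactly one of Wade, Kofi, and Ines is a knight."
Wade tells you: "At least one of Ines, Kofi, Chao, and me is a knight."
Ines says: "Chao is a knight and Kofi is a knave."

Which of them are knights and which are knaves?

Kofi: knight, Chao: knave, Wade: knight, Ines: knave

Consider Kofi. Suppose Kofi is a knave.
Then no assignment of the remaining roles makes every statement match its speaker's type — contradiction.
So Kofi is a knight.
With that fixed, Wade's statement is true, so Wade is a knight.
With that fixed, Ines's statement is false, so Ines is a knave.
With that fixed, Chao's statement is false, so Chao is a knave.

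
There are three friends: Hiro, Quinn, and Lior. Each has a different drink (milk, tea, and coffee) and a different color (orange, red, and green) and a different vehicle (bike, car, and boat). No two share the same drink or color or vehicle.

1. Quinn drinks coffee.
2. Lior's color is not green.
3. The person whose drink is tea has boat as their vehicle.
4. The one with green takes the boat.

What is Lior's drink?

Clue 1 rules out coffee for Lior's drink.
With clues 1–4, tea is impossible for Lior's drink.
That leaves milk.

milk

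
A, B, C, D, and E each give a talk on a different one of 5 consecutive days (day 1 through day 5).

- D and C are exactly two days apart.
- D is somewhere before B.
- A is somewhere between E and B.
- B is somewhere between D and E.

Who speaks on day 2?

With clues 1–4, A, C, D, and E are ruled out for day 2.
So day 2 is B.

B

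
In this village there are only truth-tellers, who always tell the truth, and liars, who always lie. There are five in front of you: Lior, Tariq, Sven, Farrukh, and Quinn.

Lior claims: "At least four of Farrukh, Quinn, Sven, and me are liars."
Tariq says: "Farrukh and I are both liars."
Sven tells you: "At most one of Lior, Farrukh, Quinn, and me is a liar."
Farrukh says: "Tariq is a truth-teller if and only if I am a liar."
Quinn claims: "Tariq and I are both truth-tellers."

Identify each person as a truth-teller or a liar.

Consider Lior. Suppose Lior is a truth-teller.
Then Lior's own statement would have to be true, but it can't be — contradiction.
So Lior is a liar.
Consider Tariq. Suppose Tariq is a truth-teller.
Then Tariq's own statement would have to be true, but it can't be — contradiction.
So Tariq is a liar.
With that fixed, Quinn's statement is false, so Quinn is a liar.
With that fixed, Sven's statement is false, so Sven is a liar.
Consider Farrukh. Suppose Farrukh is a liar.
Then Lior's statement comes out true, contradicting Lior being a liar.
So Farrukh is a truth-teller.

Lior: liar, Tariq: liar, Sven: liar, Farrukh: truth-teller, Quinn: liar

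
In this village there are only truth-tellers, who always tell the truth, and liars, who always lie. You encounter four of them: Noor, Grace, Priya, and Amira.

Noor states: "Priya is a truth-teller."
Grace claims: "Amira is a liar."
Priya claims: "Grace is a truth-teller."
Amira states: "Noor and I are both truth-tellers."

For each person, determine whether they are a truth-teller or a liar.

Noor: truth-teller, Grace: truth-teller, Priya: truth-teller, Amira: liar

Consider Noor. Suppose Noor is a liar.
Then no assignment of the remaining roles makes every statement match its speaker's type — contradiction.
So Noor is a truth-teller.
Consider Grace. Suppose Grace is a liar.
Then no assignment of the remaining roles makes every statement match its speaker's type — contradiction.
So Grace is a truth-teller.
With that fixed, Priya's statement is true, so Priya is a truth-teller.
Consider Amira. Suppose Amira is a truth-teller.
Then Grace's statement comes out false, contradicting Grace being a truth-teller.
So Amira is a liar.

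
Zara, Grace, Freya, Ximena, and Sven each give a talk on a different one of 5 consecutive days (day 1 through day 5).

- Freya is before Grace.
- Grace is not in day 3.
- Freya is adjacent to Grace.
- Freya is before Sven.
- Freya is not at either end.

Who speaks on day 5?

With clue 1, Freya is ruled out for day 5.
With clues 1–4, Grace is ruled out for day 5.
With clues 1–5, Ximena and Zara are ruled out for day 5.
So day 5 is Sven.

Sven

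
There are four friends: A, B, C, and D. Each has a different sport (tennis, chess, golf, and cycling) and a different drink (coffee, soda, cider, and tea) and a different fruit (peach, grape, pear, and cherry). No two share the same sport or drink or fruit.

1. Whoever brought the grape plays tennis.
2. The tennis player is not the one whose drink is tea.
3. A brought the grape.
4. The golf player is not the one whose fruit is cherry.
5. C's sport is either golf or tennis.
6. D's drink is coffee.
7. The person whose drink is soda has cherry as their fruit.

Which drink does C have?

With clues 1–6, coffee is impossible for C's drink.
With clues 1–7, cider and soda are impossible for C's drink.
That leaves tea.

tea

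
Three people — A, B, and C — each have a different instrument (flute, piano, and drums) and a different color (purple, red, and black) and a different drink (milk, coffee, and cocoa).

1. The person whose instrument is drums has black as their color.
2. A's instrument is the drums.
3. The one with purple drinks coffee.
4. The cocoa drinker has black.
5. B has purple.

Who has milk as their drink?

C

With clues 1–4, A is impossible for the one with drink milk.
With clues 1–5, B is impossible for the one with drink milk.
That leaves C.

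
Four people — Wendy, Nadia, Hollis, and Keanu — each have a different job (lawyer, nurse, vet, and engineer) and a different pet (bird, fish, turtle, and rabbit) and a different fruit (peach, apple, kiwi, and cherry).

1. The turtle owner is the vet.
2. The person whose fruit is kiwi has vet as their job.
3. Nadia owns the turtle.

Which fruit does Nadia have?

With clues 1–3, apple, cherry, and peach are impossible for Nadia's fruit.
That leaves kiwi.

kiwi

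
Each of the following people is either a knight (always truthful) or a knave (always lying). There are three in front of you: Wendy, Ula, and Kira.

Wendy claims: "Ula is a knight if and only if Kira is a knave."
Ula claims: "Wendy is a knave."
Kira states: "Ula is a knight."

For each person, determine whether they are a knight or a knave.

Consider Wendy. Suppose Wendy is a knight.
Then no assignment of the remaining roles makes every statement match its speaker's type — contradiction.
So Wendy is a knave.
With that fixed, Ula's statement is true, so Ula is a knight.
With that fixed, Kira's statement is true, so Kira is a knight.

Wendy: knave, Ula: knight, Kira: knight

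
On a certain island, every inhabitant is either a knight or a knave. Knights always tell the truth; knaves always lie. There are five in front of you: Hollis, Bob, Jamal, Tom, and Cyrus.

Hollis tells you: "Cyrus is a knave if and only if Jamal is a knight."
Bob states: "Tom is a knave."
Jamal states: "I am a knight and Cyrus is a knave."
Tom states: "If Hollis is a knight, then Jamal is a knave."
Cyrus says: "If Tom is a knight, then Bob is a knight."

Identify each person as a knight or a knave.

Hollis: knave, Bob: knave, Jamal: knave, Tom: knight, Cyrus: knave

Consider Hollis. Suppose Hollis is a knight.
Then no assignment of the remaining roles makes every statement match its speaker's type — contradiction.
So Hollis is a knave.
With that fixed, Tom's statement is true, so Tom is a knight.
With that fixed, Bob's statement is false, so Bob is a knave.
With that fixed, Cyrus's statement is false, so Cyrus is a knave.
Consider Jamal. Suppose Jamal is a knight.
Then Hollis's statement comes out true, contradicting Hollis being a knave.
So Jamal is a knave.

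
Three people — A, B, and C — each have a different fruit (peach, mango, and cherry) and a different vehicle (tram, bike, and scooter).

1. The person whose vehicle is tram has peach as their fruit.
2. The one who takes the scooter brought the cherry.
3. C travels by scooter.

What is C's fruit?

With clues 1–3, mango and peach are impossible for C's fruit.
That leaves cherry.

cherry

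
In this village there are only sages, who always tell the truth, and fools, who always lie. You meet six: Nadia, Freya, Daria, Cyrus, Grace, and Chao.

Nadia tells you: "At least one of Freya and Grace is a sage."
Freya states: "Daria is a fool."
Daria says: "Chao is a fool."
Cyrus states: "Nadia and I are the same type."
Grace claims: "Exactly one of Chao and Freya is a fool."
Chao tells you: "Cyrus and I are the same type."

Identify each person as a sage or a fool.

Nadia: sage, Freya: sage, Daria: fool, Cyrus: sage, Grace: fool, Chao: sage

Consider Nadia. Suppose Nadia is a fool.
Then whichever role Cyrus has, Cyrus's statement has the wrong truth value — contradiction.
So Nadia is a sage.
Consider Freya. Suppose Freya is a fool.
Then no assignment of the remaining roles makes every statement match its speaker's type — contradiction.
So Freya is a sage.
Consider Daria. Suppose Daria is a sage.
Then Freya's statement comes out false, contradicting Freya being a sage.
So Daria is a fool.
Consider Cyrus. Suppose Cyrus is a fool.
Then whichever role Chao has, Chao's statement has the wrong truth value — contradiction.
So Cyrus is a sage.
Consider Grace. Suppose Grace is a sage.
Then no assignment of the remaining roles makes every statement match its speaker's type — contradiction.
So Grace is a fool.
Consider Chao. Suppose Chao is a fool.
Then Daria's statement comes out true, contradicting Daria being a fool.
So Chao is a sage.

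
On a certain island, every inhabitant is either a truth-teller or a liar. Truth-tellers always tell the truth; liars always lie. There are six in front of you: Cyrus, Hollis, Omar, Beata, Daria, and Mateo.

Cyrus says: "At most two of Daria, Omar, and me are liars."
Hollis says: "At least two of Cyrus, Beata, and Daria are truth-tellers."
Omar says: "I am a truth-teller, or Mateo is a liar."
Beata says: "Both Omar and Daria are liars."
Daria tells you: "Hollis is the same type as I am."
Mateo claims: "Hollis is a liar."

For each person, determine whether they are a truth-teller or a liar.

Consider Cyrus. Suppose Cyrus is a liar.
Then no assignment of the remaining roles makes every statement match its speaker's type — contradiction.
So Cyrus is a truth-teller.
Consider Hollis. Suppose Hollis is a liar.
Then whichever role Daria has, Daria's statement has the wrong truth value — contradiction.
So Hollis is a truth-teller.
With that fixed, Mateo's statement is false, so Mateo is a liar.
With that fixed, Omar's statement is true, so Omar is a truth-teller.
With that fixed, Beata's statement is false, so Beata is a liar.
Consider Daria. Suppose Daria is a liar.
Then Hollis's statement comes out false, contradicting Hollis being a truth-teller.
So Daria is a truth-teller.

Cyrus: truth-teller, Hollis: truth-teller, Omar: truth-teller, Beata: liar, Daria: truth-teller, Mateo: liar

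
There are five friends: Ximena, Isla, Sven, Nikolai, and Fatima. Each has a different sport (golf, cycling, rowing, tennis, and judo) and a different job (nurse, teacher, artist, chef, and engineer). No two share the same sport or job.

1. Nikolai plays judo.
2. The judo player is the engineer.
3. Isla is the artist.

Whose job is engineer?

Nikolai

With clues 1–2, Fatima, Isla, Sven, and Ximena are impossible for the one with job engineer.
That leaves Nikolai.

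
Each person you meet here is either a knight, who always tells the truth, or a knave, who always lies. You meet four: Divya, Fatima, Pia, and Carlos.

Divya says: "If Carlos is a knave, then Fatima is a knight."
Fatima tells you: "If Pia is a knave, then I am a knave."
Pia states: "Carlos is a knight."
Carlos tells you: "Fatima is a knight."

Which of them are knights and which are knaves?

Divya: knight, Fatima: knight, Pia: knight, Carlos: knight

Consider Divya. Suppose Divya is a knave.
Then no assignment of the remaining roles makes every statement match its speaker's type — contradiction.
So Divya is a knight.
Consider Fatima. Suppose Fatima is a knave.
Then Fatima's own statement would have to be false, but it can't be — contradiction.
So Fatima is a knight.
With that fixed, Carlos's statement is true, so Carlos is a knight.
With that fixed, Pia's statement is true, so Pia is a knight.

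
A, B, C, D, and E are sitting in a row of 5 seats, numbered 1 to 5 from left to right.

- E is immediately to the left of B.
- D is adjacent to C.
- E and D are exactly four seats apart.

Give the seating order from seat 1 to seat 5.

E, B, A, C, D

From clue 1: B is in {2,3,4,5}.
From clues 1–2: A is in {1,3,5}.
From clues 1–3: E → seat 1, B → seat 2, A → seat 3, C → seat 4, D → seat 5.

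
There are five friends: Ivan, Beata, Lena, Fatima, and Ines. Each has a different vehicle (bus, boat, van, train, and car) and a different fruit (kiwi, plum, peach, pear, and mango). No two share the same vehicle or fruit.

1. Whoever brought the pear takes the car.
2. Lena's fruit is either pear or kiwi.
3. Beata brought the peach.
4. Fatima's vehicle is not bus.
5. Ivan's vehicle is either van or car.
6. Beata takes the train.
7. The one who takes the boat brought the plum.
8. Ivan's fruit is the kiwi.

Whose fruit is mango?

Ines

With clues 1–2, Lena is impossible for the one with fruit mango.
With clues 1–3, Beata is impossible for the one with fruit mango.
With clues 1–8, Fatima and Ivan are impossible for the one with fruit mango.
That leaves Ines.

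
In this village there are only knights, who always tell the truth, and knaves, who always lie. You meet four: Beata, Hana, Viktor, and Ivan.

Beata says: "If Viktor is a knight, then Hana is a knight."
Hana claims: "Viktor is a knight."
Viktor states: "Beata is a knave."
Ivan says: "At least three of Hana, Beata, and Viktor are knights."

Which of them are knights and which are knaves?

Beata: knight, Hana: knave, Viktor: knave, Ivan: knave

Consider Beata. Suppose Beata is a knave.
Then no assignment of the remaining roles makes every statement match its speaker's type — contradiction.
So Beata is a knight.
With that fixed, Viktor's statement is false, so Viktor is a knave.
With that fixed, Ivan's statement is false, so Ivan is a knave.
With that fixed, Hana's statement is false, so Hana is a knave.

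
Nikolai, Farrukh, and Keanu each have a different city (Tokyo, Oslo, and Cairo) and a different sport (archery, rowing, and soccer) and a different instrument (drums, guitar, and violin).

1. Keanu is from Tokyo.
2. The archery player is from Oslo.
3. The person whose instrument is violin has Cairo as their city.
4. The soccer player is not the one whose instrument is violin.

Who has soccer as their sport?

With clues 1–4, Farrukh and Nikolai are impossible for the one with sport soccer.
That leaves Keanu.

Keanu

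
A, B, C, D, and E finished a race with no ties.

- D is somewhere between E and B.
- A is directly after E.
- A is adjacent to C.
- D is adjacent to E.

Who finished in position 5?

With clue 1, D is ruled out for place 5.
With clues 1–2, E is ruled out for place 5.
With clues 1–3, A is ruled out for place 5.
With clues 1–4, B is ruled out for place 5.
So place 5 is C.

C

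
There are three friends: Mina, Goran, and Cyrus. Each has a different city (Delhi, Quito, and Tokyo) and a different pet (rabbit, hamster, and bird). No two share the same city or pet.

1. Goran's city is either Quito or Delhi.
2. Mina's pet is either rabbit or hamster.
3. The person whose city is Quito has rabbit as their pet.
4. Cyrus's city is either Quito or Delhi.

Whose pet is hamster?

With clues 1–4, Cyrus and Goran are impossible for the one with pet hamster.
That leaves Mina.

Mina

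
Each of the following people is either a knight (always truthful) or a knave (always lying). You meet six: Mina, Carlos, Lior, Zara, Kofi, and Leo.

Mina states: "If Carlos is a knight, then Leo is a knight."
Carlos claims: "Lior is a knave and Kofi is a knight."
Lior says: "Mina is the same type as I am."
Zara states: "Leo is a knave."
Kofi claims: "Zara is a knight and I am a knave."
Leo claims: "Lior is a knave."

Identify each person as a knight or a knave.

Consider Mina. Suppose Mina is a knave.
Then whichever role Lior has, Lior's statement has the wrong truth value — contradiction.
So Mina is a knight.
Consider Carlos. Suppose Carlos is a knight.
Then no assignment of the remaining roles makes every statement match its speaker's type — contradiction.
So Carlos is a knave.
Consider Lior. Suppose Lior is a knight.
Then no assignment of the remaining roles makes every statement match its speaker's type — contradiction.
So Lior is a knave.
With that fixed, Leo's statement is true, so Leo is a knight.
With that fixed, Zara's statement is false, so Zara is a knave.
With that fixed, Kofi's statement is false, so Kofi is a knave.

Mina: knight, Carlos: knave, Lior: knave, Zara: knave, Kofi: knave, Leo: knight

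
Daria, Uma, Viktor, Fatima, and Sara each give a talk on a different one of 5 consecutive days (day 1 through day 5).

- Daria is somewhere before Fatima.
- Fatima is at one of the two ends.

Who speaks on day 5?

With clue 1, Daria is ruled out for day 5.
With clues 1–2, Sara, Uma, and Viktor are ruled out for day 5.
So day 5 is Fatima.

Fatima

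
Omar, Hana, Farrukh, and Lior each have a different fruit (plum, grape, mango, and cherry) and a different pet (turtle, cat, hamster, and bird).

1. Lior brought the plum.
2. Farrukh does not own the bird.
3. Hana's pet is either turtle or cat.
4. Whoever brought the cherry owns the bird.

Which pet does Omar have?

bird

With clues 1–4, cat, hamster, and turtle are impossible for Omar's pet.
That leaves bird.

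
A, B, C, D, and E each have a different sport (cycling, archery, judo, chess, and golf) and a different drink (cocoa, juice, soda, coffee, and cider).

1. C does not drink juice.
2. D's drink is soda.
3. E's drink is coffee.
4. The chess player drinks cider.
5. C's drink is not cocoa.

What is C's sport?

With clues 1–5, archery, cycling, golf, and judo are impossible for C's sport.
That leaves chess.

chess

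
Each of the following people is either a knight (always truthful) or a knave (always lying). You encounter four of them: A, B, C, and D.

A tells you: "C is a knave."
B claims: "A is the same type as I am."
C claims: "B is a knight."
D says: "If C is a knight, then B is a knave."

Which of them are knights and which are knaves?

A: knight, B: knave, C: knave, D: knight

Consider A. Suppose A is a knave.
Then whichever role B has, B's statement has the wrong truth value — contradiction.
So A is a knight.
Consider B. Suppose B is a knight.
Then no assignment of the remaining roles makes every statement match its speaker's type — contradiction.
So B is a knave.
With that fixed, C's statement is false, so C is a knave.
With that fixed, D's statement is true, so D is a knight.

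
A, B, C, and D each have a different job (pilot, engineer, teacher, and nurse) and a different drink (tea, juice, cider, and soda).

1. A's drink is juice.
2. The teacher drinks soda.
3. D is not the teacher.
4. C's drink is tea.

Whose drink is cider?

D

Clue 1 rules out A for the one with drink cider.
With clues 1–4, B and C are impossible for the one with drink cider.
That leaves D.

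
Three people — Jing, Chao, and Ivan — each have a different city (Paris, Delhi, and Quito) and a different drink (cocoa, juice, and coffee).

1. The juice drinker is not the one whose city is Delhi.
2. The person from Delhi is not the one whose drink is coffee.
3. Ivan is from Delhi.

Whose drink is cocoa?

With clues 1–3, Chao and Jing are impossible for the one with drink cocoa.
That leaves Ivan.

Ivan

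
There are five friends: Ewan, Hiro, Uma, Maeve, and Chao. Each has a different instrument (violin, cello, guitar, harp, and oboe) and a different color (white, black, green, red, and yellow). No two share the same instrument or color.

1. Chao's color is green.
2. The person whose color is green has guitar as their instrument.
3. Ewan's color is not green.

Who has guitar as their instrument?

Chao

With clues 1–2, Ewan, Hiro, Maeve, and Uma are impossible for the one with instrument guitar.
That leaves Chao.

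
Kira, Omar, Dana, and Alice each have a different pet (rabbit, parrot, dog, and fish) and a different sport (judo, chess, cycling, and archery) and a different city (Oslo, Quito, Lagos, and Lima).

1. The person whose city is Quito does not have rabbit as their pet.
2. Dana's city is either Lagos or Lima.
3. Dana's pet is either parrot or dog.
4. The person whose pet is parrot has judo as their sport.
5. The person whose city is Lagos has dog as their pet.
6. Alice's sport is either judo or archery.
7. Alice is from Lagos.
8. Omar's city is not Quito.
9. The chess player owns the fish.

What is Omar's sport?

cycling

With clues 1–7, archery and judo are impossible for Omar's sport.
With clues 1–9, chess is impossible for Omar's sport.
That leaves cycling.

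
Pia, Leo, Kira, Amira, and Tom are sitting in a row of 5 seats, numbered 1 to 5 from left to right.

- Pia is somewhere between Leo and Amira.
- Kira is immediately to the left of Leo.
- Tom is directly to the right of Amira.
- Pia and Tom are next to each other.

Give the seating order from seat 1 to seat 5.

From clue 1: Pia is in {2,3,4}.
From clues 1–3: Pia → seat 3.
From clues 1–4: Amira → seat 1, Tom → seat 2, Kira → seat 4, Leo → seat 5.

Amira, Tom, Pia, Kira, Leo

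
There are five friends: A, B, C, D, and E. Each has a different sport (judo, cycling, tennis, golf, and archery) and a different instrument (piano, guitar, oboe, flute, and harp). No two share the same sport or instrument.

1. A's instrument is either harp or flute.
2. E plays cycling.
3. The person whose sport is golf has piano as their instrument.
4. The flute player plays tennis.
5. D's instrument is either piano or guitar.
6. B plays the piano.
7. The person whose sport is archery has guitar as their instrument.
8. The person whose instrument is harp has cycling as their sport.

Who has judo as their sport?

With clues 1–2, E is impossible for the one with sport judo.
With clues 1–6, B is impossible for the one with sport judo.
With clues 1–7, D is impossible for the one with sport judo.
With clues 1–8, A is impossible for the one with sport judo.
That leaves C.

C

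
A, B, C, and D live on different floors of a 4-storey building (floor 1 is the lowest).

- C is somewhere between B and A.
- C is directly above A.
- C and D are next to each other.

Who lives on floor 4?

B

With clue 1, C is ruled out for floor 4.
With clues 1–2, A is ruled out for floor 4.
With clues 1–3, D is ruled out for floor 4.
So floor 4 is B.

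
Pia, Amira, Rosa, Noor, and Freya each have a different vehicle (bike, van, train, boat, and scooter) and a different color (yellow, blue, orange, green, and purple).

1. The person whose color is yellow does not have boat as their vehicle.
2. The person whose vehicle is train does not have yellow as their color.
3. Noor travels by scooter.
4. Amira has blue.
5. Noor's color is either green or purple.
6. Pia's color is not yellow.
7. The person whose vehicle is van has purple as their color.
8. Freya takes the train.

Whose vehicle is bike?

Rosa

With clues 1–3, Noor is impossible for the one with vehicle bike.
With clues 1–7, Amira and Pia are impossible for the one with vehicle bike.
With clues 1–8, Freya is impossible for the one with vehicle bike.
That leaves Rosa.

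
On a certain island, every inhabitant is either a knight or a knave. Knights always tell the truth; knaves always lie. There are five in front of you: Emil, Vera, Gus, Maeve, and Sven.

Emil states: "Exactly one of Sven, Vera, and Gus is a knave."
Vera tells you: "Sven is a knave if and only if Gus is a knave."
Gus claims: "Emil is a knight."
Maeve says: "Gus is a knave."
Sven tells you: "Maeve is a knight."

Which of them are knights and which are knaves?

Emil: knave, Vera: knave, Gus: knave, Maeve: knight, Sven: knight

Consider Emil. Suppose Emil is a knight.
Then no assignment of the remaining roles makes every statement match its speaker's type — contradiction.
So Emil is a knave.
With that fixed, Gus's statement is false, so Gus is a knave.
With that fixed, Maeve's statement is true, so Maeve is a knight.
With that fixed, Sven's statement is true, so Sven is a knight.
With that fixed, Vera's statement is false, so Vera is a knave.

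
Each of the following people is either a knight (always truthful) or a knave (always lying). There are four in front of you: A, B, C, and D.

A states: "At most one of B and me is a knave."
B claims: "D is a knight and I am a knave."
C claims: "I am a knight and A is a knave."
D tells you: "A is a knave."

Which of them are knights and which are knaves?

A: knight, B: knave, C: knave, D: knave

Consider A. Suppose A is a knave.
Then no assignment of the remaining roles makes every statement match its speaker's type — contradiction.
So A is a knight.
With that fixed, C's statement is false, so C is a knave.
With that fixed, D's statement is false, so D is a knave.
With that fixed, B's statement is false, so B is a knave.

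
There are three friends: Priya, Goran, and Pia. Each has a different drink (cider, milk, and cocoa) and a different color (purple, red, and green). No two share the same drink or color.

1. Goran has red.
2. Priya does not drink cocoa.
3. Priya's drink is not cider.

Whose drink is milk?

Priya

With clues 1–3, Goran and Pia are impossible for the one with drink milk.
That leaves Priya.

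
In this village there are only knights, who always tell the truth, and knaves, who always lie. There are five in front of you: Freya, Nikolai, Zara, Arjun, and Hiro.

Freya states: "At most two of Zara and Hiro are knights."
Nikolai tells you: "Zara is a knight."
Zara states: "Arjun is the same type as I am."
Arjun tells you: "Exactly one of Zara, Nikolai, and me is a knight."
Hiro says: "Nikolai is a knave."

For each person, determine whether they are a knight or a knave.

Regardless of anyone's role, Freya's statement is true, so Freya is a knight.
Consider Nikolai. Suppose Nikolai is a knight.
Then no assignment of the remaining roles makes every statement match its speaker's type — contradiction.
So Nikolai is a knave.
With that fixed, Hiro's statement is true, so Hiro is a knight.
Consider Zara. Suppose Zara is a knight.
Then Nikolai's statement comes out true, contradicting Nikolai being a knave.
So Zara is a knave.
Consider Arjun. Suppose Arjun is a knave.
Then Zara's statement comes out true, contradicting Zara being a knave.
So Arjun is a knight.

Freya: knight, Nikolai: knave, Zara: knave, Arjun: knight, Hiro: knight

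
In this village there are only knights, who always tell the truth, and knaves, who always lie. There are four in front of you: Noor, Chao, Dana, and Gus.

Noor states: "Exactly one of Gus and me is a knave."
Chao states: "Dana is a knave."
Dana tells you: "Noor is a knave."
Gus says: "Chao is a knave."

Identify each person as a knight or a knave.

Noor: knight, Chao: knight, Dana: knave, Gus: knave

Consider Noor. Suppose Noor is a knave.
Then no assignment of the remaining roles makes every statement match its speaker's type — contradiction.
So Noor is a knight.
With that fixed, Dana's statement is false, so Dana is a knave.
With that fixed, Chao's statement is true, so Chao is a knight.
With that fixed, Gus's statement is false, so Gus is a knave.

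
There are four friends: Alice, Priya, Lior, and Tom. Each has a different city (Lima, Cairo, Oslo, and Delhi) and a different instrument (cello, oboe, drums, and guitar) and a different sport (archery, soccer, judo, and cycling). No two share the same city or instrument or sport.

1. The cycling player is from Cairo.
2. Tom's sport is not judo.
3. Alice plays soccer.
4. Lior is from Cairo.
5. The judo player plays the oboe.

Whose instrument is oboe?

Priya

With clues 1–5, Alice, Lior, and Tom are impossible for the one with instrument oboe.
That leaves Priya.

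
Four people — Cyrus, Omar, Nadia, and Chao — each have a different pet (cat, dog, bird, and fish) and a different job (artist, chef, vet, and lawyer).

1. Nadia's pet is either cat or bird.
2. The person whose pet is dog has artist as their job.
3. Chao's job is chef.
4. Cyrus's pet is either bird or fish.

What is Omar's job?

With clues 1–3, chef is impossible for Omar's job.
With clues 1–4, lawyer and vet are impossible for Omar's job.
That leaves artist.

artist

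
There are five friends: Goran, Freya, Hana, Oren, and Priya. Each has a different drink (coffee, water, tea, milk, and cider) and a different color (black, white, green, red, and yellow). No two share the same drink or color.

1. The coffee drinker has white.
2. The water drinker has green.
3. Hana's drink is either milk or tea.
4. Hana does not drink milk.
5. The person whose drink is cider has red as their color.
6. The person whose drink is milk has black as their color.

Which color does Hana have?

yellow

With clues 1–3, green and white are impossible for Hana's color.
With clues 1–5, red is impossible for Hana's color.
With clues 1–6, black is impossible for Hana's color.
That leaves yellow.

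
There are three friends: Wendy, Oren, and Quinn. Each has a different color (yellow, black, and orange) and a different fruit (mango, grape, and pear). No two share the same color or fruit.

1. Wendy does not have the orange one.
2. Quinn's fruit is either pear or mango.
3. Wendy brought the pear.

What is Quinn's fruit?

mango

With clues 1–2, grape is impossible for Quinn's fruit.
With clues 1–3, pear is impossible for Quinn's fruit.
That leaves mango.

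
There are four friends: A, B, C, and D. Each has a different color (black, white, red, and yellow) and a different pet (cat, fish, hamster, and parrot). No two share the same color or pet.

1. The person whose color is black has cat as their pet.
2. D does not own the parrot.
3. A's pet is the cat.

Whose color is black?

A

With clues 1–3, B, C, and D are impossible for the one with color black.
That leaves A.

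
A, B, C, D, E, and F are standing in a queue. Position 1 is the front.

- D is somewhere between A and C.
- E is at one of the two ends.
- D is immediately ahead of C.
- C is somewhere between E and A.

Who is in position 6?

With clue 1, D is ruled out for position 6.
With clues 1–3, A is ruled out for position 6.
With clues 1–4, B, C, and F are ruled out for position 6.
So position 6 is E.

E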